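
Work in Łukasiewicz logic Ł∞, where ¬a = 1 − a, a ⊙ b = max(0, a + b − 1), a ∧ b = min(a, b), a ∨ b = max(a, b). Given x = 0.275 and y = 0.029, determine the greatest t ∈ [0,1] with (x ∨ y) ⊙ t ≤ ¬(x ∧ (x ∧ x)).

x ∨ y = max(0.275, 0.029) = 0.275
So the left factor is x ∨ y = 0.275.
x ∧ x = min(0.275, 0.275) = 0.275
x ∧ (x ∧ x) = min(0.275, 0.275) = 0.275
¬(x ∧ (x ∧ x)) = 1 − 0.275 = 0.725
So the right-hand bound is ¬(x ∧ (x ∧ x)) = 0.725.
The residuum of the Łukasiewicz t-norm gives the supremum: min(1, 1 − 0.275 + 0.725).
1 − 0.275 + 0.725 = 1.450, so t = min(1, 1.450) = 1.000.
Check: 0.275 ⊙ 1.000 = max(0, 0.275) = 0.275 ≤ 0.725.

1.000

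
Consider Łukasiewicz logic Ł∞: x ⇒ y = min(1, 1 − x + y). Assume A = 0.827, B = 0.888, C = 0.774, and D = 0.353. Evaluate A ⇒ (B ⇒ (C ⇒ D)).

0.864

C ⇒ D = min(1, 1 − 0.774 + 0.353) = min(1, 0.579) = 0.579
B ⇒ (C ⇒ D) = min(1, 1 − 0.888 + 0.579) = min(1, 0.691) = 0.691
A ⇒ (B ⇒ (C ⇒ D)) = min(1, 1 − 0.827 + 0.691) = min(1, 0.864) = 0.864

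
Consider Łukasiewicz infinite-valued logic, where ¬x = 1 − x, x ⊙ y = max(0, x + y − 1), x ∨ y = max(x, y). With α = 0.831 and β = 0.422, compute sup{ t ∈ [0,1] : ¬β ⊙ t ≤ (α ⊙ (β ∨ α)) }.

1.000

¬β = 1 − 0.422 = 0.578
So the left factor is ¬β = 0.578.
β ∨ α = max(0.422, 0.831) = 0.831
α ⊙ (β ∨ α) = max(0, 0.831 + 0.831 − 1) = max(0, 0.662) = 0.662
So the right-hand bound is α ⊙ (β ∨ α) = 0.662.
The residuum of the Łukasiewicz t-norm gives the supremum: min(1, 1 − 0.578 + 0.662).
1 − 0.578 + 0.662 = 1.084, so t = min(1, 1.084) = 1.000.
Check: 0.578 ⊙ 1.000 = max(0, 0.578) = 0.578 ≤ 0.662.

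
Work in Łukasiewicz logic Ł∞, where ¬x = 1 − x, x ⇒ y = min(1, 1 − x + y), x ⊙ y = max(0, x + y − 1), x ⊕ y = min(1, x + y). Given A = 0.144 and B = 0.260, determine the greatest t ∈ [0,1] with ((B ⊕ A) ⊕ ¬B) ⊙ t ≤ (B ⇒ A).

0.884

B ⊕ A = min(1, 0.260 + 0.144) = min(1, 0.404) = 0.404
¬B = 1 − 0.260 = 0.740
(B ⊕ A) ⊕ ¬B = min(1, 0.404 + 0.740) = min(1, 1.144) = 1.000
So the left factor is (B ⊕ A) ⊕ ¬B = 1.000.
B ⇒ A = min(1, 1 − 0.260 + 0.144) = min(1, 0.884) = 0.884
So the right-hand bound is B ⇒ A = 0.884.
The residuum of the Łukasiewicz t-norm gives the supremum: min(1, 1 − 1.000 + 0.884).
1 − 1.000 + 0.884 = 0.884, so t = min(1, 0.884) = 0.884.
Check: 1.000 ⊙ 0.884 = max(0, 0.884) = 0.884 ≤ 0.884.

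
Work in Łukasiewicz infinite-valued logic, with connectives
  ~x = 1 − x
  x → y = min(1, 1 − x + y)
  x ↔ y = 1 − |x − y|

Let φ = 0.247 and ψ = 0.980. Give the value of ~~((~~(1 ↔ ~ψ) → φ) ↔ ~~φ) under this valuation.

~ψ = 1 − 0.980 = 0.020
1 ↔ ~ψ = 1 − |1.000 − 0.020| = 1 − 0.980 = 0.020
~(1 ↔ ~ψ) = 1 − 0.020 = 0.980
~~(1 ↔ ~ψ) = 1 − 0.980 = 0.020
~~(1 ↔ ~ψ) → φ = min(1, 1 − 0.020 + 0.247) = min(1, 1.227) = 1.000
~φ = 1 − 0.247 = 0.753
~~φ = 1 − 0.753 = 0.247
(~~(1 ↔ ~ψ) → φ) ↔ ~~φ = 1 − |1.000 − 0.247| = 1 − 0.753 = 0.247
~((~~(1 ↔ ~ψ) → φ) ↔ ~~φ) = 1 − 0.247 = 0.753
~~((~~(1 ↔ ~ψ) → φ) ↔ ~~φ) = 1 − 0.753 = 0.247

0.247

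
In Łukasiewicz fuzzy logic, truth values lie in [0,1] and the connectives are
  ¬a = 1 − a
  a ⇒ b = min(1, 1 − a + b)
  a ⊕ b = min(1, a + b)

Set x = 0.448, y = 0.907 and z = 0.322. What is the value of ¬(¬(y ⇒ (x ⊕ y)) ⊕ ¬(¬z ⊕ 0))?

x ⊕ y = min(1, 0.448 + 0.907) = min(1, 1.355) = 1.000
y ⇒ (x ⊕ y) = min(1, 1 − 0.907 + 1.000) = min(1, 1.093) = 1.000
¬(y ⇒ (x ⊕ y)) = 1 − 1.000 = 0.000
¬z = 1 − 0.322 = 0.678
¬z ⊕ 0 = min(1, 0.678 + 0.000) = min(1, 0.678) = 0.678
¬(¬z ⊕ 0) = 1 − 0.678 = 0.322
¬(y ⇒ (x ⊕ y)) ⊕ ¬(¬z ⊕ 0) = min(1, 0.000 + 0.322) = min(1, 0.322) = 0.322
¬(¬(y ⇒ (x ⊕ y)) ⊕ ¬(¬z ⊕ 0)) = 1 − 0.322 = 0.678

0.678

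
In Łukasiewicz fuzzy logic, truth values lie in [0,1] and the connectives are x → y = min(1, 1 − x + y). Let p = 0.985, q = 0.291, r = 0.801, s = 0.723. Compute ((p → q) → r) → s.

p → q = min(1, 1 − 0.985 + 0.291) = min(1, 0.306) = 0.306
(p → q) → r = min(1, 1 − 0.306 + 0.801) = min(1, 1.495) = 1.000
((p → q) → r) → s = min(1, 1 − 1.000 + 0.723) = min(1, 0.723) = 0.723

0.723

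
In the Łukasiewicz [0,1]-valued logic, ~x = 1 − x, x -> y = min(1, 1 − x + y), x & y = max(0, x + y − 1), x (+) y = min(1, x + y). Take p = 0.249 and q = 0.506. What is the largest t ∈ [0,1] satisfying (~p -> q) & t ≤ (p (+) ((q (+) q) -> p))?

0.743

~p = 1 − 0.249 = 0.751
~p -> q = min(1, 1 − 0.751 + 0.506) = min(1, 0.755) = 0.755
So the left factor is ~p -> q = 0.755.
q (+) q = min(1, 0.506 + 0.506) = min(1, 1.012) = 1.000
(q (+) q) -> p = min(1, 1 − 1.000 + 0.249) = min(1, 0.249) = 0.249
p (+) ((q (+) q) -> p) = min(1, 0.249 + 0.249) = min(1, 0.498) = 0.498
So the right-hand bound is p (+) ((q (+) q) -> p) = 0.498.
The residuum of the Łukasiewicz t-norm gives the supremum: min(1, 1 − 0.755 + 0.498).
1 − 0.755 + 0.498 = 0.743, so t = min(1, 0.743) = 0.743.
Check: 0.755 & 0.743 = max(0, 0.498) = 0.498 ≤ 0.498.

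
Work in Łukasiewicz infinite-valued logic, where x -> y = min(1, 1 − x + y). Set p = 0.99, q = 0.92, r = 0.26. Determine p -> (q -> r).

0.35

q -> r = min(1, 1 − 0.92 + 0.26) = min(1, 0.34) = 0.34
p -> (q -> r) = min(1, 1 − 0.99 + 0.34) = min(1, 0.35) = 0.35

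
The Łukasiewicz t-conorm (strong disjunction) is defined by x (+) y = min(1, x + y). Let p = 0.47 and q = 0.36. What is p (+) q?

0.83

p (+) q = min(1, 0.47 + 0.36) = min(1, 0.83) = 0.83
For comparison, the Gödel t-conorm max(x, y) would give 0.47.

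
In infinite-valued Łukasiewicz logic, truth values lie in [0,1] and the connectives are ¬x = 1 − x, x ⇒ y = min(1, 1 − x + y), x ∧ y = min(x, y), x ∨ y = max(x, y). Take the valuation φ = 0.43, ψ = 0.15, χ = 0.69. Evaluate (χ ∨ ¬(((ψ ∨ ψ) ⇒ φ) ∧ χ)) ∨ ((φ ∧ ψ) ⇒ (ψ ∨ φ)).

1.00

ψ ∨ ψ = max(0.15, 0.15) = 0.15
(ψ ∨ ψ) ⇒ φ = min(1, 1 − 0.15 + 0.43) = min(1, 1.28) = 1.00
((ψ ∨ ψ) ⇒ φ) ∧ χ = min(1.00, 0.69) = 0.69
¬(((ψ ∨ ψ) ⇒ φ) ∧ χ) = 1 − 0.69 = 0.31
χ ∨ ¬(((ψ ∨ ψ) ⇒ φ) ∧ χ) = max(0.69, 0.31) = 0.69
φ ∧ ψ = min(0.43, 0.15) = 0.15
ψ ∨ φ = max(0.15, 0.43) = 0.43
(φ ∧ ψ) ⇒ (ψ ∨ φ) = min(1, 1 − 0.15 + 0.43) = min(1, 1.28) = 1.00
(χ ∨ ¬(((ψ ∨ ψ) ⇒ φ) ∧ χ)) ∨ ((φ ∧ ψ) ⇒ (ψ ∨ φ)) = max(0.69, 1.00) = 1.00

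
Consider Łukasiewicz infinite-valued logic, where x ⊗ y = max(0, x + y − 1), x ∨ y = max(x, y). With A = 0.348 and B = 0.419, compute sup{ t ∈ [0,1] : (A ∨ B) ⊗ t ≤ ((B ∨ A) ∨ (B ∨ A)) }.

1.000

A ∨ B = max(0.348, 0.419) = 0.419
So the left factor is A ∨ B = 0.419.
B ∨ A = max(0.419, 0.348) = 0.419
(B ∨ A) ∨ (B ∨ A) = max(0.419, 0.419) = 0.419
So the right-hand bound is (B ∨ A) ∨ (B ∨ A) = 0.419.
The residuum of the Łukasiewicz t-norm gives the supremum: min(1, 1 − 0.419 + 0.419).
1 − 0.419 + 0.419 = 1.000, so t = min(1, 1.000) = 1.000.
Check: 0.419 ⊗ 1.000 = max(0, 0.419) = 0.419 ≤ 0.419.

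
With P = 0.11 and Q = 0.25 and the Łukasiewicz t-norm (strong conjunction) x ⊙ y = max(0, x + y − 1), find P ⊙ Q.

0.00

P ⊙ Q = max(0, 0.11 + 0.25 − 1) = max(0, -0.64) = 0.00
For comparison, the Gödel (minimum) t-norm min(x, y) would give 0.11.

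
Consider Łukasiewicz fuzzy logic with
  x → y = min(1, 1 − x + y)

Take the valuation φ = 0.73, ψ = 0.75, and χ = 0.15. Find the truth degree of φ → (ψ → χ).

0.67

ψ → χ = min(1, 1 − 0.75 + 0.15) = min(1, 0.40) = 0.40
φ → (ψ → χ) = min(1, 1 − 0.73 + 0.40) = min(1, 0.67) = 0.67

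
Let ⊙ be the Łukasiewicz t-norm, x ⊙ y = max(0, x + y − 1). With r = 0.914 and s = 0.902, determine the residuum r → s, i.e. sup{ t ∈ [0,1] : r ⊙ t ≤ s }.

The residuum of the Łukasiewicz t-norm gives the supremum: min(1, 1 − 0.914 + 0.902).
1 − 0.914 + 0.902 = 0.988, so t = min(1, 0.988) = 0.988.
Check: 0.914 ⊙ 0.988 = max(0, 0.902) = 0.902 ≤ 0.902.

0.988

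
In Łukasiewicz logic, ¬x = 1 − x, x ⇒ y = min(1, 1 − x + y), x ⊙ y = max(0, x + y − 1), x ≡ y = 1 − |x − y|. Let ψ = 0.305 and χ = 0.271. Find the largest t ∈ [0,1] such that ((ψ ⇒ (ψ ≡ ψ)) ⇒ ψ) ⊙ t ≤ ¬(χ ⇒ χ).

0.695

ψ ≡ ψ = 1 − |0.305 − 0.305| = 1 − 0.000 = 1.000
ψ ⇒ (ψ ≡ ψ) = min(1, 1 − 0.305 + 1.000) = min(1, 1.695) = 1.000
(ψ ⇒ (ψ ≡ ψ)) ⇒ ψ = min(1, 1 − 1.000 + 0.305) = min(1, 0.305) = 0.305
So the left factor is (ψ ⇒ (ψ ≡ ψ)) ⇒ ψ = 0.305.
χ ⇒ χ = min(1, 1 − 0.271 + 0.271) = min(1, 1.000) = 1.000
¬(χ ⇒ χ) = 1 − 1.000 = 0.000
So the right-hand bound is ¬(χ ⇒ χ) = 0.000.
The residuum of the Łukasiewicz t-norm gives the supremum: min(1, 1 − 0.305 + 0.000).
1 − 0.305 + 0.000 = 0.695, so t = min(1, 0.695) = 0.695.
Check: 0.305 ⊙ 0.695 = max(0, 0.000) = 0.000 ≤ 0.000.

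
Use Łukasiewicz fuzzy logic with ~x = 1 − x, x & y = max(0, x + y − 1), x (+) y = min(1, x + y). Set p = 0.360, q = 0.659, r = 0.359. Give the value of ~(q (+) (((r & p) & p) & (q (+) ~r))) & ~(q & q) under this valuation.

0.023

r & p = max(0, 0.359 + 0.360 − 1) = max(0, -0.281) = 0.000
(r & p) & p = max(0, 0.000 + 0.360 − 1) = max(0, -0.640) = 0.000
~r = 1 − 0.359 = 0.641
q (+) ~r = min(1, 0.659 + 0.641) = min(1, 1.300) = 1.000
((r & p) & p) & (q (+) ~r) = max(0, 0.000 + 1.000 − 1) = max(0, 0.000) = 0.000
q (+) (((r & p) & p) & (q (+) ~r)) = min(1, 0.659 + 0.000) = min(1, 0.659) = 0.659
~(q (+) (((r & p) & p) & (q (+) ~r))) = 1 − 0.659 = 0.341
q & q = max(0, 0.659 + 0.659 − 1) = max(0, 0.318) = 0.318
~(q & q) = 1 − 0.318 = 0.682
~(q (+) (((r & p) & p) & (q (+) ~r))) & ~(q & q) = max(0, 0.341 + 0.682 − 1) = max(0, 0.023) = 0.023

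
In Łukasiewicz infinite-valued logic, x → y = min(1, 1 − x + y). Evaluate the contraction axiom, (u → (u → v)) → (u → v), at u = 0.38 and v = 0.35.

0.97

u → v = min(1, 1 − 0.38 + 0.35) = min(1, 0.97) = 0.97
u → (u → v) = min(1, 1 − 0.38 + 0.97) = min(1, 1.59) = 1.00
(u → (u → v)) → (u → v) = min(1, 1 − 1.00 + 0.97) = min(1, 0.97) = 0.97
(The value 0.97 < 1 shows this instance is not satisfied; fails in Ł∞ (the t-norm is not idempotent).)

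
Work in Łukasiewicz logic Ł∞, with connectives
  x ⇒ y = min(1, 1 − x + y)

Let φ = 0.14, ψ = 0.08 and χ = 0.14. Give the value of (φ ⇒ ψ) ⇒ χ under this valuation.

0.20

φ ⇒ ψ = min(1, 1 − 0.14 + 0.08) = min(1, 0.94) = 0.94
(φ ⇒ ψ) ⇒ χ = min(1, 1 − 0.94 + 0.14) = min(1, 0.20) = 0.20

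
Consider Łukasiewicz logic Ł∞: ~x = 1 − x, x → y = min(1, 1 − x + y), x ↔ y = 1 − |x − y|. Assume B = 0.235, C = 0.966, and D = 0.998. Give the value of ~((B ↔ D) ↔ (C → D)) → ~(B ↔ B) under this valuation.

B ↔ D = 1 − |0.235 − 0.998| = 1 − 0.763 = 0.237
C → D = min(1, 1 − 0.966 + 0.998) = min(1, 1.032) = 1.000
(B ↔ D) ↔ (C → D) = 1 − |0.237 − 1.000| = 1 − 0.763 = 0.237
~((B ↔ D) ↔ (C → D)) = 1 − 0.237 = 0.763
B ↔ B = 1 − |0.235 − 0.235| = 1 − 0.000 = 1.000
~(B ↔ B) = 1 − 1.000 = 0.000
~((B ↔ D) ↔ (C → D)) → ~(B ↔ B) = min(1, 1 − 0.763 + 0.000) = min(1, 0.237) = 0.237

0.237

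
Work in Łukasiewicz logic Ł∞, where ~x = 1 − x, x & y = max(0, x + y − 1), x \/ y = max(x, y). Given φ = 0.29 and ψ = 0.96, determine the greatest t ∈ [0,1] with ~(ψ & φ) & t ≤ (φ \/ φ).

ψ & φ = max(0, 0.96 + 0.29 − 1) = max(0, 0.25) = 0.25
~(ψ & φ) = 1 − 0.25 = 0.75
So the left factor is ~(ψ & φ) = 0.75.
φ \/ φ = max(0.29, 0.29) = 0.29
So the right-hand bound is φ \/ φ = 0.29.
The residuum of the Łukasiewicz t-norm gives the supremum: min(1, 1 − 0.75 + 0.29).
1 − 0.75 + 0.29 = 0.54, so t = min(1, 0.54) = 0.54.
Check: 0.75 & 0.54 = max(0, 0.29) = 0.29 ≤ 0.29.

0.54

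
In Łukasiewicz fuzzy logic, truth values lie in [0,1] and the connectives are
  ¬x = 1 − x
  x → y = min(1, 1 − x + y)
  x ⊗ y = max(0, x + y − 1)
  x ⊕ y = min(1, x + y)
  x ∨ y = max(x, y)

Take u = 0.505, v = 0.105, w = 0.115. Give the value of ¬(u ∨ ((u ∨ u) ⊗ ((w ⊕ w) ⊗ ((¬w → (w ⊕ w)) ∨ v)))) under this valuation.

u ∨ u = max(0.505, 0.505) = 0.505
w ⊕ w = min(1, 0.115 + 0.115) = min(1, 0.230) = 0.230
¬w = 1 − 0.115 = 0.885
¬w → (w ⊕ w) = min(1, 1 − 0.885 + 0.230) = min(1, 0.345) = 0.345
(¬w → (w ⊕ w)) ∨ v = max(0.345, 0.105) = 0.345
(w ⊕ w) ⊗ ((¬w → (w ⊕ w)) ∨ v) = max(0, 0.230 + 0.345 − 1) = max(0, -0.425) = 0.000
(u ∨ u) ⊗ ((w ⊕ w) ⊗ ((¬w → (w ⊕ w)) ∨ v)) = max(0, 0.505 + 0.000 − 1) = max(0, -0.495) = 0.000
u ∨ ((u ∨ u) ⊗ ((w ⊕ w) ⊗ ((¬w → (w ⊕ w)) ∨ v))) = max(0.505, 0.000) = 0.505
¬(u ∨ ((u ∨ u) ⊗ ((w ⊕ w) ⊗ ((¬w → (w ⊕ w)) ∨ v)))) = 1 − 0.505 = 0.495

0.495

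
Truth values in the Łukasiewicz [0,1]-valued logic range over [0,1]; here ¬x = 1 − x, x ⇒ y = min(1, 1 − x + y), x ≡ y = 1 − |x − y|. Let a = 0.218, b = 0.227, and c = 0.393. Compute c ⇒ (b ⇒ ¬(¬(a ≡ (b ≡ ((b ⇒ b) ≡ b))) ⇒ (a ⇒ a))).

1.000

b ⇒ b = min(1, 1 − 0.227 + 0.227) = min(1, 1.000) = 1.000
(b ⇒ b) ≡ b = 1 − |1.000 − 0.227| = 1 − 0.773 = 0.227
b ≡ ((b ⇒ b) ≡ b) = 1 − |0.227 − 0.227| = 1 − 0.000 = 1.000
a ≡ (b ≡ ((b ⇒ b) ≡ b)) = 1 − |0.218 − 1.000| = 1 − 0.782 = 0.218
¬(a ≡ (b ≡ ((b ⇒ b) ≡ b))) = 1 − 0.218 = 0.782
a ⇒ a = min(1, 1 − 0.218 + 0.218) = min(1, 1.000) = 1.000
¬(a ≡ (b ≡ ((b ⇒ b) ≡ b))) ⇒ (a ⇒ a) = min(1, 1 − 0.782 + 1.000) = min(1, 1.218) = 1.000
¬(¬(a ≡ (b ≡ ((b ⇒ b) ≡ b))) ⇒ (a ⇒ a)) = 1 − 1.000 = 0.000
b ⇒ ¬(¬(a ≡ (b ≡ ((b ⇒ b) ≡ b))) ⇒ (a ⇒ a)) = min(1, 1 − 0.227 + 0.000) = min(1, 0.773) = 0.773
c ⇒ (b ⇒ ¬(¬(a ≡ (b ≡ ((b ⇒ b) ≡ b))) ⇒ (a ⇒ a))) = min(1, 1 − 0.393 + 0.773) = min(1, 1.380) = 1.000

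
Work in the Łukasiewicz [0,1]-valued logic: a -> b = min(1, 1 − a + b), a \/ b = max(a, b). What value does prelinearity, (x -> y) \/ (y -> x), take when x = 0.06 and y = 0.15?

1.00

x -> y = min(1, 1 − 0.06 + 0.15) = min(1, 1.09) = 1.00
y -> x = min(1, 1 − 0.15 + 0.06) = min(1, 0.91) = 0.91
(x -> y) \/ (y -> x) = max(1.00, 0.91) = 1.00
(As expected: a Ł∞-tautology — holds in every MV-chain.)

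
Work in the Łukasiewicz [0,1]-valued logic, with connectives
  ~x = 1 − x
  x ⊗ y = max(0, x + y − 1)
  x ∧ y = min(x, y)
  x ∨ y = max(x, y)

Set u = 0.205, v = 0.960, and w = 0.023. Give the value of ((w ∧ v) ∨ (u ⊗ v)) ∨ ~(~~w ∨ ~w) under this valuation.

w ∧ v = min(0.023, 0.960) = 0.023
u ⊗ v = max(0, 0.205 + 0.960 − 1) = max(0, 0.165) = 0.165
(w ∧ v) ∨ (u ⊗ v) = max(0.023, 0.165) = 0.165
~w = 1 − 0.023 = 0.977
~~w = 1 − 0.977 = 0.023
~~w ∨ ~w = max(0.023, 0.977) = 0.977
~(~~w ∨ ~w) = 1 − 0.977 = 0.023
((w ∧ v) ∨ (u ⊗ v)) ∨ ~(~~w ∨ ~w) = max(0.165, 0.023) = 0.165

0.165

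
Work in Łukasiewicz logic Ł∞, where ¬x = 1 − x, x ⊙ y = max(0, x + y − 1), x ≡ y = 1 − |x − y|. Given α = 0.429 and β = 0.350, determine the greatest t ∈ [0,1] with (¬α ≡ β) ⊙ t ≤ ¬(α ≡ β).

¬α = 1 − 0.429 = 0.571
¬α ≡ β = 1 − |0.571 − 0.350| = 1 − 0.221 = 0.779
So the left factor is ¬α ≡ β = 0.779.
α ≡ β = 1 − |0.429 − 0.350| = 1 − 0.079 = 0.921
¬(α ≡ β) = 1 − 0.921 = 0.079
So the right-hand bound is ¬(α ≡ β) = 0.079.
The residuum of the Łukasiewicz t-norm gives the supremum: min(1, 1 − 0.779 + 0.079).
1 − 0.779 + 0.079 = 0.300, so t = min(1, 0.300) = 0.300.
Check: 0.779 ⊙ 0.300 = max(0, 0.079) = 0.079 ≤ 0.079.

0.300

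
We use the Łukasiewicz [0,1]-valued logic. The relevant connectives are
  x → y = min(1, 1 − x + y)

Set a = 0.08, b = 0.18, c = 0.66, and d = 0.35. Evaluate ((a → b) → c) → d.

a → b = min(1, 1 − 0.08 + 0.18) = min(1, 1.10) = 1.00
(a → b) → c = min(1, 1 − 1.00 + 0.66) = min(1, 0.66) = 0.66
((a → b) → c) → d = min(1, 1 − 0.66 + 0.35) = min(1, 0.69) = 0.69

0.69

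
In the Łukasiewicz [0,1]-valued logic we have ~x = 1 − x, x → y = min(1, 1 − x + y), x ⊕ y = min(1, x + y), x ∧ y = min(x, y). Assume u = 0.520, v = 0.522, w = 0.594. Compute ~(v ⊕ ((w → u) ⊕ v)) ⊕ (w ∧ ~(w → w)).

w → u = min(1, 1 − 0.594 + 0.520) = min(1, 0.926) = 0.926
(w → u) ⊕ v = min(1, 0.926 + 0.522) = min(1, 1.448) = 1.000
v ⊕ ((w → u) ⊕ v) = min(1, 0.522 + 1.000) = min(1, 1.522) = 1.000
~(v ⊕ ((w → u) ⊕ v)) = 1 − 1.000 = 0.000
w → w = min(1, 1 − 0.594 + 0.594) = min(1, 1.000) = 1.000
~(w → w) = 1 − 1.000 = 0.000
w ∧ ~(w → w) = min(0.594, 0.000) = 0.000
~(v ⊕ ((w → u) ⊕ v)) ⊕ (w ∧ ~(w → w)) = min(1, 0.000 + 0.000) = min(1, 0.000) = 0.000

0.000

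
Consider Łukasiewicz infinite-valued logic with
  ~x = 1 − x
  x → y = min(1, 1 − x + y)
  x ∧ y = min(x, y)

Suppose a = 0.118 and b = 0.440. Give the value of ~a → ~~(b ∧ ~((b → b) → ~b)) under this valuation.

~a = 1 − 0.118 = 0.882
b → b = min(1, 1 − 0.440 + 0.440) = min(1, 1.000) = 1.000
~b = 1 − 0.440 = 0.560
(b → b) → ~b = min(1, 1 − 1.000 + 0.560) = min(1, 0.560) = 0.560
~((b → b) → ~b) = 1 − 0.560 = 0.440
b ∧ ~((b → b) → ~b) = min(0.440, 0.440) = 0.440
~(b ∧ ~((b → b) → ~b)) = 1 − 0.440 = 0.560
~~(b ∧ ~((b → b) → ~b)) = 1 − 0.560 = 0.440
~a → ~~(b ∧ ~((b → b) → ~b)) = min(1, 1 − 0.882 + 0.440) = min(1, 0.558) = 0.558

0.558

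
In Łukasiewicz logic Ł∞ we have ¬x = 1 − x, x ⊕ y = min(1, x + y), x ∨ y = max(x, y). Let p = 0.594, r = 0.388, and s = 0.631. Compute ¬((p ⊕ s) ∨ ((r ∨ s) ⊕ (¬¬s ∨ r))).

0.000

p ⊕ s = min(1, 0.594 + 0.631) = min(1, 1.225) = 1.000
r ∨ s = max(0.388, 0.631) = 0.631
¬s = 1 − 0.631 = 0.369
¬¬s = 1 − 0.369 = 0.631
¬¬s ∨ r = max(0.631, 0.388) = 0.631
(r ∨ s) ⊕ (¬¬s ∨ r) = min(1, 0.631 + 0.631) = min(1, 1.262) = 1.000
(p ⊕ s) ∨ ((r ∨ s) ⊕ (¬¬s ∨ r)) = max(1.000, 1.000) = 1.000
¬((p ⊕ s) ∨ ((r ∨ s) ⊕ (¬¬s ∨ r))) = 1 − 1.000 = 0.000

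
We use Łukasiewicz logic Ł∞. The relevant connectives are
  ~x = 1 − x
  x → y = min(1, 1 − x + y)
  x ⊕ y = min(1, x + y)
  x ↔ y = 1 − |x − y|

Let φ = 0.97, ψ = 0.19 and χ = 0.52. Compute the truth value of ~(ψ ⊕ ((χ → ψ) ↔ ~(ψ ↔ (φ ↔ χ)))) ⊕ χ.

0.64

χ → ψ = min(1, 1 − 0.52 + 0.19) = min(1, 0.67) = 0.67
φ ↔ χ = 1 − |0.97 − 0.52| = 1 − 0.45 = 0.55
ψ ↔ (φ ↔ χ) = 1 − |0.19 − 0.55| = 1 − 0.36 = 0.64
~(ψ ↔ (φ ↔ χ)) = 1 − 0.64 = 0.36
(χ → ψ) ↔ ~(ψ ↔ (φ ↔ χ)) = 1 − |0.67 − 0.36| = 1 − 0.31 = 0.69
ψ ⊕ ((χ → ψ) ↔ ~(ψ ↔ (φ ↔ χ))) = min(1, 0.19 + 0.69) = min(1, 0.88) = 0.88
~(ψ ⊕ ((χ → ψ) ↔ ~(ψ ↔ (φ ↔ χ)))) = 1 − 0.88 = 0.12
~(ψ ⊕ ((χ → ψ) ↔ ~(ψ ↔ (φ ↔ χ)))) ⊕ χ = min(1, 0.12 + 0.52) = min(1, 0.64) = 0.64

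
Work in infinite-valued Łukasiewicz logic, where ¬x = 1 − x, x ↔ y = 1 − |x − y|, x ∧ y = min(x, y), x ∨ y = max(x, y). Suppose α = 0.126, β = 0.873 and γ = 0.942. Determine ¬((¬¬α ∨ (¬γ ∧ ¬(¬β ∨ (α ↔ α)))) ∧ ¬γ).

¬α = 1 − 0.126 = 0.874
¬¬α = 1 − 0.874 = 0.126
¬γ = 1 − 0.942 = 0.058
¬β = 1 − 0.873 = 0.127
α ↔ α = 1 − |0.126 − 0.126| = 1 − 0.000 = 1.000
¬β ∨ (α ↔ α) = max(0.127, 1.000) = 1.000
¬(¬β ∨ (α ↔ α)) = 1 − 1.000 = 0.000
¬γ ∧ ¬(¬β ∨ (α ↔ α)) = min(0.058, 0.000) = 0.000
¬¬α ∨ (¬γ ∧ ¬(¬β ∨ (α ↔ α))) = max(0.126, 0.000) = 0.126
(¬¬α ∨ (¬γ ∧ ¬(¬β ∨ (α ↔ α)))) ∧ ¬γ = min(0.126, 0.058) = 0.058
¬((¬¬α ∨ (¬γ ∧ ¬(¬β ∨ (α ↔ α)))) ∧ ¬γ) = 1 − 0.058 = 0.942

0.942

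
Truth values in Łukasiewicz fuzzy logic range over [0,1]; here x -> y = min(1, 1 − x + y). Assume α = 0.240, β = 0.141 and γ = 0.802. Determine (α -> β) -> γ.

0.901

α -> β = min(1, 1 − 0.240 + 0.141) = min(1, 0.901) = 0.901
(α -> β) -> γ = min(1, 1 − 0.901 + 0.802) = min(1, 0.901) = 0.901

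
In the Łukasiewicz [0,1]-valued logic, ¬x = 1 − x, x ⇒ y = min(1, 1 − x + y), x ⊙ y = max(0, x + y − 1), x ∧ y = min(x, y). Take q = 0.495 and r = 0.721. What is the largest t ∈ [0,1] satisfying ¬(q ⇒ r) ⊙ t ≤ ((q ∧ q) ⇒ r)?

q ⇒ r = min(1, 1 − 0.495 + 0.721) = min(1, 1.226) = 1.000
¬(q ⇒ r) = 1 − 1.000 = 0.000
So the left factor is ¬(q ⇒ r) = 0.000.
q ∧ q = min(0.495, 0.495) = 0.495
(q ∧ q) ⇒ r = min(1, 1 − 0.495 + 0.721) = min(1, 1.226) = 1.000
So the right-hand bound is (q ∧ q) ⇒ r = 1.000.
The residuum of the Łukasiewicz t-norm gives the supremum: min(1, 1 − 0.000 + 1.000).
1 − 0.000 + 1.000 = 2.000, so t = min(1, 2.000) = 1.000.
Check: 0.000 ⊙ 1.000 = max(0, 0.000) = 0.000 ≤ 1.000.

1.000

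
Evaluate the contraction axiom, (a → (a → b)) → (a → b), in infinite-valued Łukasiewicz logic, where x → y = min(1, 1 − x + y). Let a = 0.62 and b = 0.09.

0.62

a → b = min(1, 1 − 0.62 + 0.09) = min(1, 0.47) = 0.47
a → (a → b) = min(1, 1 − 0.62 + 0.47) = min(1, 0.85) = 0.85
(a → (a → b)) → (a → b) = min(1, 1 − 0.85 + 0.47) = min(1, 0.62) = 0.62
(The value 0.62 < 1 shows this instance is not satisfied; fails in Ł∞ (the t-norm is not idempotent).)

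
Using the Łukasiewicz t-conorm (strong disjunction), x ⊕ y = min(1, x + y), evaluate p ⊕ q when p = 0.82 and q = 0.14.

p ⊕ q = min(1, 0.82 + 0.14) = min(1, 0.96) = 0.96
For comparison, the Gödel t-conorm max(x, y) would give 0.82.

0.96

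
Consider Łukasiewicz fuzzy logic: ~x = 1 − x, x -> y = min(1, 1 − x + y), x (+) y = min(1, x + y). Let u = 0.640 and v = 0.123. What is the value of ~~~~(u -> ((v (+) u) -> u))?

1.000

v (+) u = min(1, 0.123 + 0.640) = min(1, 0.763) = 0.763
(v (+) u) -> u = min(1, 1 − 0.763 + 0.640) = min(1, 0.877) = 0.877
u -> ((v (+) u) -> u) = min(1, 1 − 0.640 + 0.877) = min(1, 1.237) = 1.000
~(u -> ((v (+) u) -> u)) = 1 − 1.000 = 0.000
~~(u -> ((v (+) u) -> u)) = 1 − 0.000 = 1.000
~~~(u -> ((v (+) u) -> u)) = 1 − 1.000 = 0.000
~~~~(u -> ((v (+) u) -> u)) = 1 − 0.000 = 1.000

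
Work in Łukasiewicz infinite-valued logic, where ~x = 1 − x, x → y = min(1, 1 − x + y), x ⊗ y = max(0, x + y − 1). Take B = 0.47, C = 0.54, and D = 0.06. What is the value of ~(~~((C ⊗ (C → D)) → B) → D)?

0.94

C → D = min(1, 1 − 0.54 + 0.06) = min(1, 0.52) = 0.52
C ⊗ (C → D) = max(0, 0.54 + 0.52 − 1) = max(0, 0.06) = 0.06
(C ⊗ (C → D)) → B = min(1, 1 − 0.06 + 0.47) = min(1, 1.41) = 1.00
~((C ⊗ (C → D)) → B) = 1 − 1.00 = 0.00
~~((C ⊗ (C → D)) → B) = 1 − 0.00 = 1.00
~~((C ⊗ (C → D)) → B) → D = min(1, 1 − 1.00 + 0.06) = min(1, 0.06) = 0.06
~(~~((C ⊗ (C → D)) → B) → D) = 1 − 0.06 = 0.94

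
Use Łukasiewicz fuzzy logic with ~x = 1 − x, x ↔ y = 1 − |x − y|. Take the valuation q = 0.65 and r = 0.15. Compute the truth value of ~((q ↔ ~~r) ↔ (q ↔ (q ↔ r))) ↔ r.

0.80

~r = 1 − 0.15 = 0.85
~~r = 1 − 0.85 = 0.15
q ↔ ~~r = 1 − |0.65 − 0.15| = 1 − 0.50 = 0.50
q ↔ r = 1 − |0.65 − 0.15| = 1 − 0.50 = 0.50
q ↔ (q ↔ r) = 1 − |0.65 − 0.50| = 1 − 0.15 = 0.85
(q ↔ ~~r) ↔ (q ↔ (q ↔ r)) = 1 − |0.50 − 0.85| = 1 − 0.35 = 0.65
~((q ↔ ~~r) ↔ (q ↔ (q ↔ r))) = 1 − 0.65 = 0.35
~((q ↔ ~~r) ↔ (q ↔ (q ↔ r))) ↔ r = 1 − |0.35 − 0.15| = 1 − 0.20 = 0.80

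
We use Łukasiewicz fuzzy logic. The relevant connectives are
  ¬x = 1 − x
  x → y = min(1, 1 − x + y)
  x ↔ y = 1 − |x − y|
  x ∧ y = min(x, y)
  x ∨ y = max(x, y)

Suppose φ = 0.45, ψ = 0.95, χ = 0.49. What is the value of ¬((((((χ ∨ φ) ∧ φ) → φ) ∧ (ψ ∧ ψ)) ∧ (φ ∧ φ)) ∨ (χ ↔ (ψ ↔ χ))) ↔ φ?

χ ∨ φ = max(0.49, 0.45) = 0.49
(χ ∨ φ) ∧ φ = min(0.49, 0.45) = 0.45
((χ ∨ φ) ∧ φ) → φ = min(1, 1 − 0.45 + 0.45) = min(1, 1.00) = 1.00
ψ ∧ ψ = min(0.95, 0.95) = 0.95
(((χ ∨ φ) ∧ φ) → φ) ∧ (ψ ∧ ψ) = min(1.00, 0.95) = 0.95
φ ∧ φ = min(0.45, 0.45) = 0.45
((((χ ∨ φ) ∧ φ) → φ) ∧ (ψ ∧ ψ)) ∧ (φ ∧ φ) = min(0.95, 0.45) = 0.45
ψ ↔ χ = 1 − |0.95 − 0.49| = 1 − 0.46 = 0.54
χ ↔ (ψ ↔ χ) = 1 − |0.49 − 0.54| = 1 − 0.05 = 0.95
(((((χ ∨ φ) ∧ φ) → φ) ∧ (ψ ∧ ψ)) ∧ (φ ∧ φ)) ∨ (χ ↔ (ψ ↔ χ)) = max(0.45, 0.95) = 0.95
¬((((((χ ∨ φ) ∧ φ) → φ) ∧ (ψ ∧ ψ)) ∧ (φ ∧ φ)) ∨ (χ ↔ (ψ ↔ χ))) = 1 − 0.95 = 0.05
¬((((((χ ∨ φ) ∧ φ) → φ) ∧ (ψ ∧ ψ)) ∧ (φ ∧ φ)) ∨ (χ ↔ (ψ ↔ χ))) ↔ φ = 1 − |0.05 − 0.45| = 1 − 0.40 = 0.60

0.60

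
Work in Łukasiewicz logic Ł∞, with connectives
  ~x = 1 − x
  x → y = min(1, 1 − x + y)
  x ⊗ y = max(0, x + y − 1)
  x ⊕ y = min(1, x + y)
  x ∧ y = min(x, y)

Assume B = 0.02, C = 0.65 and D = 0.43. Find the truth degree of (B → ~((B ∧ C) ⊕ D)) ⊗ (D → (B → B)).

1.00

B ∧ C = min(0.02, 0.65) = 0.02
(B ∧ C) ⊕ D = min(1, 0.02 + 0.43) = min(1, 0.45) = 0.45
~((B ∧ C) ⊕ D) = 1 − 0.45 = 0.55
B → ~((B ∧ C) ⊕ D) = min(1, 1 − 0.02 + 0.55) = min(1, 1.53) = 1.00
B → B = min(1, 1 − 0.02 + 0.02) = min(1, 1.00) = 1.00
D → (B → B) = min(1, 1 − 0.43 + 1.00) = min(1, 1.57) = 1.00
(B → ~((B ∧ C) ⊕ D)) ⊗ (D → (B → B)) = max(0, 1.00 + 1.00 − 1) = max(0, 1.00) = 1.00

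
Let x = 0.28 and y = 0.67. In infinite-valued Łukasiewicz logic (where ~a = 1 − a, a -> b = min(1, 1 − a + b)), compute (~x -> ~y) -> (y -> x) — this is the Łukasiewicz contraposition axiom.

1.00

~x = 1 − 0.28 = 0.72
~y = 1 − 0.67 = 0.33
~x -> ~y = min(1, 1 − 0.72 + 0.33) = min(1, 0.61) = 0.61
y -> x = min(1, 1 − 0.67 + 0.28) = min(1, 0.61) = 0.61
(~x -> ~y) -> (y -> x) = min(1, 1 − 0.61 + 0.61) = min(1, 1.00) = 1.00
(As expected: an axiom of Ł∞, always 1.)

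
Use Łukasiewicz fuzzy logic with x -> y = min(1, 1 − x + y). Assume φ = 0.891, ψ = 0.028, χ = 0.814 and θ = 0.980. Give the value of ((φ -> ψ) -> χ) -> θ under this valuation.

0.980

φ -> ψ = min(1, 1 − 0.891 + 0.028) = min(1, 0.137) = 0.137
(φ -> ψ) -> χ = min(1, 1 − 0.137 + 0.814) = min(1, 1.677) = 1.000
((φ -> ψ) -> χ) -> θ = min(1, 1 − 1.000 + 0.980) = min(1, 0.980) = 0.980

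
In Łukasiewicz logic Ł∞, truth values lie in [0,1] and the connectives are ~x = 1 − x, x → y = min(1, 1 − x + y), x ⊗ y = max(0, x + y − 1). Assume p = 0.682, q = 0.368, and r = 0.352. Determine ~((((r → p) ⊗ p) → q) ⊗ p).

0.632

r → p = min(1, 1 − 0.352 + 0.682) = min(1, 1.330) = 1.000
(r → p) ⊗ p = max(0, 1.000 + 0.682 − 1) = max(0, 0.682) = 0.682
((r → p) ⊗ p) → q = min(1, 1 − 0.682 + 0.368) = min(1, 0.686) = 0.686
(((r → p) ⊗ p) → q) ⊗ p = max(0, 0.686 + 0.682 − 1) = max(0, 0.368) = 0.368
~((((r → p) ⊗ p) → q) ⊗ p) = 1 − 0.368 = 0.632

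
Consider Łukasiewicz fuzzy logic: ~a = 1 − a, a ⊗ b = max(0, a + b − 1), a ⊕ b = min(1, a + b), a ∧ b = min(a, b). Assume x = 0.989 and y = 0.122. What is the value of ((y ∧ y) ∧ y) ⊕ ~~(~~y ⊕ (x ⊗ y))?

0.355

y ∧ y = min(0.122, 0.122) = 0.122
(y ∧ y) ∧ y = min(0.122, 0.122) = 0.122
~y = 1 − 0.122 = 0.878
~~y = 1 − 0.878 = 0.122
x ⊗ y = max(0, 0.989 + 0.122 − 1) = max(0, 0.111) = 0.111
~~y ⊕ (x ⊗ y) = min(1, 0.122 + 0.111) = min(1, 0.233) = 0.233
~(~~y ⊕ (x ⊗ y)) = 1 − 0.233 = 0.767
~~(~~y ⊕ (x ⊗ y)) = 1 − 0.767 = 0.233
((y ∧ y) ∧ y) ⊕ ~~(~~y ⊕ (x ⊗ y)) = min(1, 0.122 + 0.233) = min(1, 0.355) = 0.355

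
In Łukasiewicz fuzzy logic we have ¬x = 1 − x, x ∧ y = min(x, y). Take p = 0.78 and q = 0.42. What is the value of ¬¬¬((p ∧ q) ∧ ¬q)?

0.58

p ∧ q = min(0.78, 0.42) = 0.42
¬q = 1 − 0.42 = 0.58
(p ∧ q) ∧ ¬q = min(0.42, 0.58) = 0.42
¬((p ∧ q) ∧ ¬q) = 1 − 0.42 = 0.58
¬¬((p ∧ q) ∧ ¬q) = 1 − 0.58 = 0.42
¬¬¬((p ∧ q) ∧ ¬q) = 1 − 0.42 = 0.58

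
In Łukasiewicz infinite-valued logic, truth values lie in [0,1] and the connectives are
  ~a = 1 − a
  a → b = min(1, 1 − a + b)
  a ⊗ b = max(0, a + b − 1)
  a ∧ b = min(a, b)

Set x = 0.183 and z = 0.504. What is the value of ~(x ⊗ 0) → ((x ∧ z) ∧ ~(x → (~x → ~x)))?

x ⊗ 0 = max(0, 0.183 + 0.000 − 1) = max(0, -0.817) = 0.000
~(x ⊗ 0) = 1 − 0.000 = 1.000
x ∧ z = min(0.183, 0.504) = 0.183
~x = 1 − 0.183 = 0.817
~x → ~x = min(1, 1 − 0.817 + 0.817) = min(1, 1.000) = 1.000
x → (~x → ~x) = min(1, 1 − 0.183 + 1.000) = min(1, 1.817) = 1.000
~(x → (~x → ~x)) = 1 − 1.000 = 0.000
(x ∧ z) ∧ ~(x → (~x → ~x)) = min(0.183, 0.000) = 0.000
~(x ⊗ 0) → ((x ∧ z) ∧ ~(x → (~x → ~x))) = min(1, 1 − 1.000 + 0.000) = min(1, 0.000) = 0.000

0.000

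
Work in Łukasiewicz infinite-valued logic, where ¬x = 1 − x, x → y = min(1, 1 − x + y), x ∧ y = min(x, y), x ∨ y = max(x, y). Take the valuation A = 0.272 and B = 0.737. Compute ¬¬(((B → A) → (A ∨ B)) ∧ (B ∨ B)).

0.737

B → A = min(1, 1 − 0.737 + 0.272) = min(1, 0.535) = 0.535
A ∨ B = max(0.272, 0.737) = 0.737
(B → A) → (A ∨ B) = min(1, 1 − 0.535 + 0.737) = min(1, 1.202) = 1.000
B ∨ B = max(0.737, 0.737) = 0.737
((B → A) → (A ∨ B)) ∧ (B ∨ B) = min(1.000, 0.737) = 0.737
¬(((B → A) → (A ∨ B)) ∧ (B ∨ B)) = 1 − 0.737 = 0.263
¬¬(((B → A) → (A ∨ B)) ∧ (B ∨ B)) = 1 − 0.263 = 0.737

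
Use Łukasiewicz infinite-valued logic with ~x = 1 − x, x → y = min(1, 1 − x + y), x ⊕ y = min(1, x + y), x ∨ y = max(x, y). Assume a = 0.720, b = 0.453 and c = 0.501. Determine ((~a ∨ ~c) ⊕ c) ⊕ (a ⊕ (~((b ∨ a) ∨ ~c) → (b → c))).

~a = 1 − 0.720 = 0.280
~c = 1 − 0.501 = 0.499
~a ∨ ~c = max(0.280, 0.499) = 0.499
(~a ∨ ~c) ⊕ c = min(1, 0.499 + 0.501) = min(1, 1.000) = 1.000
b ∨ a = max(0.453, 0.720) = 0.720
(b ∨ a) ∨ ~c = max(0.720, 0.499) = 0.720
~((b ∨ a) ∨ ~c) = 1 − 0.720 = 0.280
b → c = min(1, 1 − 0.453 + 0.501) = min(1, 1.048) = 1.000
~((b ∨ a) ∨ ~c) → (b → c) = min(1, 1 − 0.280 + 1.000) = min(1, 1.720) = 1.000
a ⊕ (~((b ∨ a) ∨ ~c) → (b → c)) = min(1, 0.720 + 1.000) = min(1, 1.720) = 1.000
((~a ∨ ~c) ⊕ c) ⊕ (a ⊕ (~((b ∨ a) ∨ ~c) → (b → c))) = min(1, 1.000 + 1.000) = min(1, 2.000) = 1.000

1.000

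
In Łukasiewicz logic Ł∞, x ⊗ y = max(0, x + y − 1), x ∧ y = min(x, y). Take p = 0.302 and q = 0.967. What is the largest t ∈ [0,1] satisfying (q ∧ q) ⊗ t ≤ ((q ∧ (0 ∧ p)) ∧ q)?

0.033

q ∧ q = min(0.967, 0.967) = 0.967
So the left factor is q ∧ q = 0.967.
0 ∧ p = min(0.000, 0.302) = 0.000
q ∧ (0 ∧ p) = min(0.967, 0.000) = 0.000
(q ∧ (0 ∧ p)) ∧ q = min(0.000, 0.967) = 0.000
So the right-hand bound is (q ∧ (0 ∧ p)) ∧ q = 0.000.
The residuum of the Łukasiewicz t-norm gives the supremum: min(1, 1 − 0.967 + 0.000).
1 − 0.967 + 0.000 = 0.033, so t = min(1, 0.033) = 0.033.
Check: 0.967 ⊗ 0.033 = max(0, 0.000) = 0.000 ≤ 0.000.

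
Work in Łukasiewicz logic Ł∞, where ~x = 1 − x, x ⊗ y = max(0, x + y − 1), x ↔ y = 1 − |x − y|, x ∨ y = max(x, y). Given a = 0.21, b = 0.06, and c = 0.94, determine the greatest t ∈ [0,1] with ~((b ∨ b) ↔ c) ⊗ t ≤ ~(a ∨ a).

b ∨ b = max(0.06, 0.06) = 0.06
(b ∨ b) ↔ c = 1 − |0.06 − 0.94| = 1 − 0.88 = 0.12
~((b ∨ b) ↔ c) = 1 − 0.12 = 0.88
So the left factor is ~((b ∨ b) ↔ c) = 0.88.
a ∨ a = max(0.21, 0.21) = 0.21
~(a ∨ a) = 1 − 0.21 = 0.79
So the right-hand bound is ~(a ∨ a) = 0.79.
The residuum of the Łukasiewicz t-norm gives the supremum: min(1, 1 − 0.88 + 0.79).
1 − 0.88 + 0.79 = 0.91, so t = min(1, 0.91) = 0.91.
Check: 0.88 ⊗ 0.91 = max(0, 0.79) = 0.79 ≤ 0.79.

0.91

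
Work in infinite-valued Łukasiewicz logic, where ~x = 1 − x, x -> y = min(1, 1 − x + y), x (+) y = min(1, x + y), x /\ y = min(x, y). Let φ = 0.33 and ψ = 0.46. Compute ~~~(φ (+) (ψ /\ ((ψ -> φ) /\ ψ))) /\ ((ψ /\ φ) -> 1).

0.21

ψ -> φ = min(1, 1 − 0.46 + 0.33) = min(1, 0.87) = 0.87
(ψ -> φ) /\ ψ = min(0.87, 0.46) = 0.46
ψ /\ ((ψ -> φ) /\ ψ) = min(0.46, 0.46) = 0.46
φ (+) (ψ /\ ((ψ -> φ) /\ ψ)) = min(1, 0.33 + 0.46) = min(1, 0.79) = 0.79
~(φ (+) (ψ /\ ((ψ -> φ) /\ ψ))) = 1 − 0.79 = 0.21
~~(φ (+) (ψ /\ ((ψ -> φ) /\ ψ))) = 1 − 0.21 = 0.79
~~~(φ (+) (ψ /\ ((ψ -> φ) /\ ψ))) = 1 − 0.79 = 0.21
ψ /\ φ = min(0.46, 0.33) = 0.33
(ψ /\ φ) -> 1 = min(1, 1 − 0.33 + 1.00) = min(1, 1.67) = 1.00
~~~(φ (+) (ψ /\ ((ψ -> φ) /\ ψ))) /\ ((ψ /\ φ) -> 1) = min(0.21, 1.00) = 0.21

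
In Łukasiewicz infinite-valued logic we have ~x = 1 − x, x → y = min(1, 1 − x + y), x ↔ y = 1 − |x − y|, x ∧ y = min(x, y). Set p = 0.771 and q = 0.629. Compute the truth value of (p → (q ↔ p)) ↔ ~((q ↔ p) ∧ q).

q ↔ p = 1 − |0.629 − 0.771| = 1 − 0.142 = 0.858
p → (q ↔ p) = min(1, 1 − 0.771 + 0.858) = min(1, 1.087) = 1.000
(q ↔ p) ∧ q = min(0.858, 0.629) = 0.629
~((q ↔ p) ∧ q) = 1 − 0.629 = 0.371
(p → (q ↔ p)) ↔ ~((q ↔ p) ∧ q) = 1 − |1.000 − 0.371| = 1 − 0.629 = 0.371

0.371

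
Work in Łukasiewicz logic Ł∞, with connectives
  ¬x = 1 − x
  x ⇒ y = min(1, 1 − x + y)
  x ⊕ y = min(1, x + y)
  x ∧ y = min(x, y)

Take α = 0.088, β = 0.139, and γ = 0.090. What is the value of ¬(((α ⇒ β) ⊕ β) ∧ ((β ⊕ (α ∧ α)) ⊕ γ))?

α ⇒ β = min(1, 1 − 0.088 + 0.139) = min(1, 1.051) = 1.000
(α ⇒ β) ⊕ β = min(1, 1.000 + 0.139) = min(1, 1.139) = 1.000
α ∧ α = min(0.088, 0.088) = 0.088
β ⊕ (α ∧ α) = min(1, 0.139 + 0.088) = min(1, 0.227) = 0.227
(β ⊕ (α ∧ α)) ⊕ γ = min(1, 0.227 + 0.090) = min(1, 0.317) = 0.317
((α ⇒ β) ⊕ β) ∧ ((β ⊕ (α ∧ α)) ⊕ γ) = min(1.000, 0.317) = 0.317
¬(((α ⇒ β) ⊕ β) ∧ ((β ⊕ (α ∧ α)) ⊕ γ)) = 1 − 0.317 = 0.683

0.683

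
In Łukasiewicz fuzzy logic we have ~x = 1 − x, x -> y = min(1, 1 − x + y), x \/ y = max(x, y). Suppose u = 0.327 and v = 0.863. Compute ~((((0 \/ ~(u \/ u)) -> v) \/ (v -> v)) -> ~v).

u \/ u = max(0.327, 0.327) = 0.327
~(u \/ u) = 1 − 0.327 = 0.673
0 \/ ~(u \/ u) = max(0.000, 0.673) = 0.673
(0 \/ ~(u \/ u)) -> v = min(1, 1 − 0.673 + 0.863) = min(1, 1.190) = 1.000
v -> v = min(1, 1 − 0.863 + 0.863) = min(1, 1.000) = 1.000
((0 \/ ~(u \/ u)) -> v) \/ (v -> v) = max(1.000, 1.000) = 1.000
~v = 1 − 0.863 = 0.137
(((0 \/ ~(u \/ u)) -> v) \/ (v -> v)) -> ~v = min(1, 1 − 1.000 + 0.137) = min(1, 0.137) = 0.137
~((((0 \/ ~(u \/ u)) -> v) \/ (v -> v)) -> ~v) = 1 − 0.137 = 0.863

0.863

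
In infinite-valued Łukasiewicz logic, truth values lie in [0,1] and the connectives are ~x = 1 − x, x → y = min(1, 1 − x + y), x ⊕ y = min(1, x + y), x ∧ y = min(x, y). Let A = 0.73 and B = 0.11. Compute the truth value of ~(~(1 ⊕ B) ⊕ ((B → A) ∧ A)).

1 ⊕ B = min(1, 1.00 + 0.11) = min(1, 1.11) = 1.00
~(1 ⊕ B) = 1 − 1.00 = 0.00
B → A = min(1, 1 − 0.11 + 0.73) = min(1, 1.62) = 1.00
(B → A) ∧ A = min(1.00, 0.73) = 0.73
~(1 ⊕ B) ⊕ ((B → A) ∧ A) = min(1, 0.00 + 0.73) = min(1, 0.73) = 0.73
~(~(1 ⊕ B) ⊕ ((B → A) ∧ A)) = 1 − 0.73 = 0.27

0.27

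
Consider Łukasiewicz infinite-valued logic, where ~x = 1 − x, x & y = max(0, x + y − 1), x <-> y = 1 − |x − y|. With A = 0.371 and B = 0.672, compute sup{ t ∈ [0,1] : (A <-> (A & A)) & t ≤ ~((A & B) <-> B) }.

A & A = max(0, 0.371 + 0.371 − 1) = max(0, -0.258) = 0.000
A <-> (A & A) = 1 − |0.371 − 0.000| = 1 − 0.371 = 0.629
So the left factor is A <-> (A & A) = 0.629.
A & B = max(0, 0.371 + 0.672 − 1) = max(0, 0.043) = 0.043
(A & B) <-> B = 1 − |0.043 − 0.672| = 1 − 0.629 = 0.371
~((A & B) <-> B) = 1 − 0.371 = 0.629
So the right-hand bound is ~((A & B) <-> B) = 0.629.
The residuum of the Łukasiewicz t-norm gives the supremum: min(1, 1 − 0.629 + 0.629).
1 − 0.629 + 0.629 = 1.000, so t = min(1, 1.000) = 1.000.
Check: 0.629 & 1.000 = max(0, 0.629) = 0.629 ≤ 0.629.

1.000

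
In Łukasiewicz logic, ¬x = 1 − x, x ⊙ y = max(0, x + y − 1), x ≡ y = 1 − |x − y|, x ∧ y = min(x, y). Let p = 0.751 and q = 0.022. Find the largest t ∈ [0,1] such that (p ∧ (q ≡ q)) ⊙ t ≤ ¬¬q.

q ≡ q = 1 − |0.022 − 0.022| = 1 − 0.000 = 1.000
p ∧ (q ≡ q) = min(0.751, 1.000) = 0.751
So the left factor is p ∧ (q ≡ q) = 0.751.
¬q = 1 − 0.022 = 0.978
¬¬q = 1 − 0.978 = 0.022
So the right-hand bound is ¬¬q = 0.022.
The residuum of the Łukasiewicz t-norm gives the supremum: min(1, 1 − 0.751 + 0.022).
1 − 0.751 + 0.022 = 0.271, so t = min(1, 0.271) = 0.271.
Check: 0.751 ⊙ 0.271 = max(0, 0.022) = 0.022 ≤ 0.022.

0.271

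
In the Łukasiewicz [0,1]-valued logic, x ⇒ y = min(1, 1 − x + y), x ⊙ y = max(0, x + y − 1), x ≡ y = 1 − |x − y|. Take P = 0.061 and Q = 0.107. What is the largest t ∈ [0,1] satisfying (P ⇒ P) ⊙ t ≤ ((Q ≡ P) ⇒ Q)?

0.153

P ⇒ P = min(1, 1 − 0.061 + 0.061) = min(1, 1.000) = 1.000
So the left factor is P ⇒ P = 1.000.
Q ≡ P = 1 − |0.107 − 0.061| = 1 − 0.046 = 0.954
(Q ≡ P) ⇒ Q = min(1, 1 − 0.954 + 0.107) = min(1, 0.153) = 0.153
So the right-hand bound is (Q ≡ P) ⇒ Q = 0.153.
The residuum of the Łukasiewicz t-norm gives the supremum: min(1, 1 − 1.000 + 0.153).
1 − 1.000 + 0.153 = 0.153, so t = min(1, 0.153) = 0.153.
Check: 1.000 ⊙ 0.153 = max(0, 0.153) = 0.153 ≤ 0.153.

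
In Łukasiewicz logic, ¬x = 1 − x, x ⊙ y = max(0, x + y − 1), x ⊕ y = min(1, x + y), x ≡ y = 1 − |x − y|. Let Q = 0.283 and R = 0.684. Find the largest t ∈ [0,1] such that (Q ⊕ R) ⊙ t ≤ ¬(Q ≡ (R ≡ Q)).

Q ⊕ R = min(1, 0.283 + 0.684) = min(1, 0.967) = 0.967
So the left factor is Q ⊕ R = 0.967.
R ≡ Q = 1 − |0.684 − 0.283| = 1 − 0.401 = 0.599
Q ≡ (R ≡ Q) = 1 − |0.283 − 0.599| = 1 − 0.316 = 0.684
¬(Q ≡ (R ≡ Q)) = 1 − 0.684 = 0.316
So the right-hand bound is ¬(Q ≡ (R ≡ Q)) = 0.316.
The residuum of the Łukasiewicz t-norm gives the supremum: min(1, 1 − 0.967 + 0.316).
1 − 0.967 + 0.316 = 0.349, so t = min(1, 0.349) = 0.349.
Check: 0.967 ⊙ 0.349 = max(0, 0.316) = 0.316 ≤ 0.316.

0.349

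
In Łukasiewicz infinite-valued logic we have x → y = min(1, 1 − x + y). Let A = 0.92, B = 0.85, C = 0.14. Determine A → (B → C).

B → C = min(1, 1 − 0.85 + 0.14) = min(1, 0.29) = 0.29
A → (B → C) = min(1, 1 − 0.92 + 0.29) = min(1, 0.37) = 0.37

0.37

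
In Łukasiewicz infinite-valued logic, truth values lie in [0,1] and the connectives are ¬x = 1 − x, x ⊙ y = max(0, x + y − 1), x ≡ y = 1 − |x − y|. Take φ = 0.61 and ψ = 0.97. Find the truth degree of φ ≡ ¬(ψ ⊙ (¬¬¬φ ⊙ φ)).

¬φ = 1 − 0.61 = 0.39
¬¬φ = 1 − 0.39 = 0.61
¬¬¬φ = 1 − 0.61 = 0.39
¬¬¬φ ⊙ φ = max(0, 0.39 + 0.61 − 1) = max(0, 0.00) = 0.00
ψ ⊙ (¬¬¬φ ⊙ φ) = max(0, 0.97 + 0.00 − 1) = max(0, -0.03) = 0.00
¬(ψ ⊙ (¬¬¬φ ⊙ φ)) = 1 − 0.00 = 1.00
φ ≡ ¬(ψ ⊙ (¬¬¬φ ⊙ φ)) = 1 − |0.61 − 1.00| = 1 − 0.39 = 0.61

0.61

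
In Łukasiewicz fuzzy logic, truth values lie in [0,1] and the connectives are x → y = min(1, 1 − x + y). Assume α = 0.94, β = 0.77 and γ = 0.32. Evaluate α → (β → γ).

0.61

β → γ = min(1, 1 − 0.77 + 0.32) = min(1, 0.55) = 0.55
α → (β → γ) = min(1, 1 − 0.94 + 0.55) = min(1, 0.61) = 0.61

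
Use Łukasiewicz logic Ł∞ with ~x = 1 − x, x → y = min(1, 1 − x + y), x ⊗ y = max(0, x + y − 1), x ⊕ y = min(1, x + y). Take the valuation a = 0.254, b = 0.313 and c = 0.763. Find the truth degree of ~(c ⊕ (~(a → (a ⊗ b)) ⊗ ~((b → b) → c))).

0.237

a ⊗ b = max(0, 0.254 + 0.313 − 1) = max(0, -0.433) = 0.000
a → (a ⊗ b) = min(1, 1 − 0.254 + 0.000) = min(1, 0.746) = 0.746
~(a → (a ⊗ b)) = 1 − 0.746 = 0.254
b → b = min(1, 1 − 0.313 + 0.313) = min(1, 1.000) = 1.000
(b → b) → c = min(1, 1 − 1.000 + 0.763) = min(1, 0.763) = 0.763
~((b → b) → c) = 1 − 0.763 = 0.237
~(a → (a ⊗ b)) ⊗ ~((b → b) → c) = max(0, 0.254 + 0.237 − 1) = max(0, -0.509) = 0.000
c ⊕ (~(a → (a ⊗ b)) ⊗ ~((b → b) → c)) = min(1, 0.763 + 0.000) = min(1, 0.763) = 0.763
~(c ⊕ (~(a → (a ⊗ b)) ⊗ ~((b → b) → c))) = 1 − 0.763 = 0.237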